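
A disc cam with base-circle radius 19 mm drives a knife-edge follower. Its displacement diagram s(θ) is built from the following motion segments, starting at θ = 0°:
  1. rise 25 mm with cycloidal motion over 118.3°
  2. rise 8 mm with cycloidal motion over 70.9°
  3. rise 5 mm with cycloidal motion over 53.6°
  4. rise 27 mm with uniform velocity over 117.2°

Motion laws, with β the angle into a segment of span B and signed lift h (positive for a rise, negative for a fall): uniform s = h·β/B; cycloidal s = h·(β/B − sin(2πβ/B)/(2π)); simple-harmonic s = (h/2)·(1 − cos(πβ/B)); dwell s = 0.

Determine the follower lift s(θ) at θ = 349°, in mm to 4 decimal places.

seg 1 [0°–118.3°] cycloidal, h=25: full span → s += 25 → s = 25.0000
seg 2 [118.3°–189.2°] cycloidal, h=8: full span → s += 8 → s = 33.0000
seg 3 [189.2°–242.8°] cycloidal, h=5: full span → s += 5 → s = 38.0000
seg 4 [242.8°–360°] uniform, h=27: θ=349° here. β=106.2, B=117.2. 27·106.2/117.2 = 24.4659 → s = 62.4659

62.4659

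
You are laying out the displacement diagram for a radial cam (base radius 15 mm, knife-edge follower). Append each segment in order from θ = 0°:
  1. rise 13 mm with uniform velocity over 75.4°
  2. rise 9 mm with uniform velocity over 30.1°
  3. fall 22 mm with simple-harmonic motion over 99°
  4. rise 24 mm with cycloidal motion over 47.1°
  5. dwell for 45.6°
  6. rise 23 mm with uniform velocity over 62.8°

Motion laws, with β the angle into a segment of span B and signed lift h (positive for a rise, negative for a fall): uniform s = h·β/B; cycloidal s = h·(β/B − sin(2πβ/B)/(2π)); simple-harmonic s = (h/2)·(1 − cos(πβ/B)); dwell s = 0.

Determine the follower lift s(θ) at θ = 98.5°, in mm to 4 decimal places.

seg 1 [0°–75.4°] uniform, h=13: full span → s += 13 → s = 13.0000
seg 2 [75.4°–105.5°] uniform, h=9: θ=98.5° here. β=23.1, B=30.1. 9·23.1/30.1 = 6.9070 → s = 19.9070

19.9070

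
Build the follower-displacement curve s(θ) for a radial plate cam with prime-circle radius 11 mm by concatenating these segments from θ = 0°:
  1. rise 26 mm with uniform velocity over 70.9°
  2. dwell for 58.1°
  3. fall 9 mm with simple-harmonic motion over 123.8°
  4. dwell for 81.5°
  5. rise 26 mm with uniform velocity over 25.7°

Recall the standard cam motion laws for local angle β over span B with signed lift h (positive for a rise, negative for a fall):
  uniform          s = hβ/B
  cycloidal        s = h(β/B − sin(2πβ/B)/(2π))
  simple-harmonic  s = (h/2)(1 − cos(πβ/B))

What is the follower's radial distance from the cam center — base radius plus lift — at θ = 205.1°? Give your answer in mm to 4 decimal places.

seg 1 [0°–70.9°] uniform, h=26: full span → s += 26 → s = 26.0000
seg 2 [70.9°–129°] dwell: s stays 26.0000
seg 3 [129°–252.8°] simple-harmonic, h=-9: θ=205.1° here. β=76.1, B=123.8. -9/2·(1 − cos(π·0.6147)) = -6.0867 → s = 19.9133
radial distance = base radius + s = 11 + 19.9133 = 30.9133

30.9133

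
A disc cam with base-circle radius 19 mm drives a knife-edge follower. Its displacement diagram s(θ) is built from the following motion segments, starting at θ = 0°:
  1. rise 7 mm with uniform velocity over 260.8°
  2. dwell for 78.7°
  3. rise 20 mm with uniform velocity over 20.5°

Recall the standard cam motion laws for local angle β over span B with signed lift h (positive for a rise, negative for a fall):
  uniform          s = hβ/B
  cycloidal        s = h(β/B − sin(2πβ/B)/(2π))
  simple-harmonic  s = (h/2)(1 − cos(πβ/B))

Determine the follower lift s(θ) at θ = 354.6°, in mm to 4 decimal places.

seg 1 [0°–260.8°] uniform, h=7: full span → s += 7 → s = 7.0000
seg 2 [260.8°–339.5°] dwell: s stays 7.0000
seg 3 [339.5°–360°] uniform, h=20: θ=354.6° here. β=15.1, B=20.5. 20·15.1/20.5 = 14.7317 → s = 21.7317

21.7317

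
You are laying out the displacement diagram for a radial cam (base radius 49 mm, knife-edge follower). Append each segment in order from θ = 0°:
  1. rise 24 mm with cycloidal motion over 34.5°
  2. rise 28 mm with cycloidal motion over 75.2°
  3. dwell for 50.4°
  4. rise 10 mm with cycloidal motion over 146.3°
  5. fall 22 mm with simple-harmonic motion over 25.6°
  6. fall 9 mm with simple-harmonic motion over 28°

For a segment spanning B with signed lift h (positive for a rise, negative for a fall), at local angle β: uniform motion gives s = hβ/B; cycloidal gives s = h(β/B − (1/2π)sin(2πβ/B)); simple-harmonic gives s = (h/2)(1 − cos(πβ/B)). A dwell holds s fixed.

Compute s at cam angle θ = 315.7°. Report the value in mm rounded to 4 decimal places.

seg 1 [0°–34.5°] cycloidal, h=24: full span → s += 24 → s = 24.0000
seg 2 [34.5°–109.7°] cycloidal, h=28: full span → s += 28 → s = 52.0000
seg 3 [109.7°–160.1°] dwell: s stays 52.0000
seg 4 [160.1°–306.4°] cycloidal, h=10: full span → s += 10 → s = 62.0000
seg 5 [306.4°–332°] simple-harmonic, h=-22: θ=315.7° here. β=9.3, B=25.6. -22/2·(1 − cos(π·0.3633)) = -6.4193 → s = 55.5807

55.5807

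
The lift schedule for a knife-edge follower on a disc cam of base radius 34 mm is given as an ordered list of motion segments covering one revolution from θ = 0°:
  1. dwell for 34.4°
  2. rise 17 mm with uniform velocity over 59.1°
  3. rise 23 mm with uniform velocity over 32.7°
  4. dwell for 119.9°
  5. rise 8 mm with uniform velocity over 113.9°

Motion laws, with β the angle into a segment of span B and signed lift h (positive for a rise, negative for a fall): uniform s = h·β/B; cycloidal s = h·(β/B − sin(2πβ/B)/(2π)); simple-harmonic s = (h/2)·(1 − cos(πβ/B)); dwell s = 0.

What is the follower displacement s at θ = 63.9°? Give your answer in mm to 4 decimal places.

seg 1 [0°–34.4°] dwell: s stays 0.0000
seg 2 [34.4°–93.5°] uniform, h=17: θ=63.9° here. β=29.5, B=59.1. 17·29.5/59.1 = 8.4856 → s = 8.4856

8.4856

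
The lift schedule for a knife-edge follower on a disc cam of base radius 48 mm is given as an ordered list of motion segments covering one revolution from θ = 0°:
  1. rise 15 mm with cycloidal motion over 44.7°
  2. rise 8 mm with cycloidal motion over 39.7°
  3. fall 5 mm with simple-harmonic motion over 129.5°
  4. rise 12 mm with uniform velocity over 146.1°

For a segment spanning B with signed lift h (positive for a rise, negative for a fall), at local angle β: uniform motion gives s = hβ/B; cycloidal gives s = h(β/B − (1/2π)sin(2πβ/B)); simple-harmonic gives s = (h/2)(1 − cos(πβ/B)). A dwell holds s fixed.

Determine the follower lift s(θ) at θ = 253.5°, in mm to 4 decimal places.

seg 1 [0°–44.7°] cycloidal, h=15: full span → s += 15 → s = 15.0000
seg 2 [44.7°–84.4°] cycloidal, h=8: full span → s += 8 → s = 23.0000
seg 3 [84.4°–213.9°] simple-harmonic, h=-5: full span → s += -5 → s = 18.0000
seg 4 [213.9°–360°] uniform, h=12: θ=253.5° here. β=39.6, B=146.1. 12·39.6/146.1 = 3.2526 → s = 21.2526

21.2526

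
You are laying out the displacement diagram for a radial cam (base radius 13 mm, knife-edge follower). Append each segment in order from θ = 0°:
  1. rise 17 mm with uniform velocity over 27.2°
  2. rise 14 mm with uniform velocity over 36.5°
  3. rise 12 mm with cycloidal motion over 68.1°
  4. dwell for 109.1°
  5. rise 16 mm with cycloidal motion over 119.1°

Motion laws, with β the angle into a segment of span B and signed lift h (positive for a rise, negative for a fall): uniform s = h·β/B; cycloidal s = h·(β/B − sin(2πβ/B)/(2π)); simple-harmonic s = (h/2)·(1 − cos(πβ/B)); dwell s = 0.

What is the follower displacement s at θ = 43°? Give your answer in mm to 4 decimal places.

seg 1 [0°–27.2°] uniform, h=17: full span → s += 17 → s = 17.0000
seg 2 [27.2°–63.7°] uniform, h=14: θ=43° here. β=15.8, B=36.5. 14·15.8/36.5 = 6.0603 → s = 23.0603

23.0603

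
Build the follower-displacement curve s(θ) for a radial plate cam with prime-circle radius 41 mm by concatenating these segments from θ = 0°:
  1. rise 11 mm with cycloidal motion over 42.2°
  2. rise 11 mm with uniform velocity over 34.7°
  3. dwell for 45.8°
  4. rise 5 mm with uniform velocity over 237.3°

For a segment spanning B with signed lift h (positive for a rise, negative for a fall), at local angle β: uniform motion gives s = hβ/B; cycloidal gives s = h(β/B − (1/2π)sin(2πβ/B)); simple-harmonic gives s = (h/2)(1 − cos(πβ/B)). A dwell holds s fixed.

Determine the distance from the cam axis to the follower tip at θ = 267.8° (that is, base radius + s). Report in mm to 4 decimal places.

seg 1 [0°–42.2°] cycloidal, h=11: full span → s += 11 → s = 11.0000
seg 2 [42.2°–76.9°] uniform, h=11: full span → s += 11 → s = 22.0000
seg 3 [76.9°–122.7°] dwell: s stays 22.0000
seg 4 [122.7°–360°] uniform, h=5: θ=267.8° here. β=145.1, B=237.3. 5·145.1/237.3 = 3.0573 → s = 25.0573
radial distance = base radius + s = 41 + 25.0573 = 66.0573

66.0573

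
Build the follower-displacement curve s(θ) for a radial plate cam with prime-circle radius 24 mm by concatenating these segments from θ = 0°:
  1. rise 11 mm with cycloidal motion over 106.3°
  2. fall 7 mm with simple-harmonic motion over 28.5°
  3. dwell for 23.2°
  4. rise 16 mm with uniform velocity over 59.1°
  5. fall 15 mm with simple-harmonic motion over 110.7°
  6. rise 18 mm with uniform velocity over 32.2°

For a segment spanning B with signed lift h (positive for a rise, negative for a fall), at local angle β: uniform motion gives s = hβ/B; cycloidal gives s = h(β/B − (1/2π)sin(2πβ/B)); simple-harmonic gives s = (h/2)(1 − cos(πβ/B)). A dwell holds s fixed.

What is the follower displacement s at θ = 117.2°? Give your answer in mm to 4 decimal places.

seg 1 [0°–106.3°] cycloidal, h=11: full span → s += 11 → s = 11.0000
seg 2 [106.3°–134.8°] simple-harmonic, h=-7: θ=117.2° here. β=10.9, B=28.5. -7/2·(1 − cos(π·0.3825)) = -2.2367 → s = 8.7633

8.7633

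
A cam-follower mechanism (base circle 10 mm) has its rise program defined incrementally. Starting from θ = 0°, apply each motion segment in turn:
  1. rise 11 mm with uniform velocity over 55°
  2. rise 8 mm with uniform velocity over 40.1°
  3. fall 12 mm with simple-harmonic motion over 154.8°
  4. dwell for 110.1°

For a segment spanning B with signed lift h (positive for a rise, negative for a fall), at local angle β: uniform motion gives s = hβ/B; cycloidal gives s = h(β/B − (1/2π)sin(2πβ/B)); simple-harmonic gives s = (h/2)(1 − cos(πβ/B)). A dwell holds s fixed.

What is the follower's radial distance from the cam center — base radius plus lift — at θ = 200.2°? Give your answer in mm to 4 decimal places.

seg 1 [0°–55°] uniform, h=11: full span → s += 11 → s = 11.0000
seg 2 [55°–95.1°] uniform, h=8: full span → s += 8 → s = 19.0000
seg 3 [95.1°–249.9°] simple-harmonic, h=-12: θ=200.2° here. β=105.1, B=154.8. -12/2·(1 − cos(π·0.6789)) = -9.1981 → s = 9.8019
radial distance = base radius + s = 10 + 9.8019 = 19.8019

19.8019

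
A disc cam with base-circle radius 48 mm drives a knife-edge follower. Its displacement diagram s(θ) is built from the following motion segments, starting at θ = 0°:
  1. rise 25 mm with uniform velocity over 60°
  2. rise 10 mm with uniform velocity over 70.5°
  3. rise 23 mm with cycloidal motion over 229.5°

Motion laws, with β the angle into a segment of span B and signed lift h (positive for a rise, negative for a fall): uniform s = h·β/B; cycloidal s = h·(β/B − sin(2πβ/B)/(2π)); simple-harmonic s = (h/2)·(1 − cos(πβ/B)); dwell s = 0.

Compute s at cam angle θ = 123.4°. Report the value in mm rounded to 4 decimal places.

seg 1 [0°–60°] uniform, h=25: full span → s += 25 → s = 25.0000
seg 2 [60°–130.5°] uniform, h=10: θ=123.4° here. β=63.4, B=70.5. 10·63.4/70.5 = 8.9929 → s = 33.9929

33.9929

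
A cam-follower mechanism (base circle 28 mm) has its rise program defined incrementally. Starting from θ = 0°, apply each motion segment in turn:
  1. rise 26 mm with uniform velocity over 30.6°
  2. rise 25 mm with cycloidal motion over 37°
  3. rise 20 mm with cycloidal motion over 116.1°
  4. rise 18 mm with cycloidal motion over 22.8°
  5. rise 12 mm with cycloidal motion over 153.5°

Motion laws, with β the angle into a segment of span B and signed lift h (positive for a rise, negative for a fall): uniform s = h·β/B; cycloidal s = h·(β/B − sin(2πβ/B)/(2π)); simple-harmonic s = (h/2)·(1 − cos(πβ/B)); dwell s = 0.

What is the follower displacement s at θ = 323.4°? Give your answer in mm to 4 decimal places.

seg 1 [0°–30.6°] uniform, h=26: full span → s += 26 → s = 26.0000
seg 2 [30.6°–67.6°] cycloidal, h=25: full span → s += 25 → s = 51.0000
seg 3 [67.6°–183.7°] cycloidal, h=20: full span → s += 20 → s = 71.0000
seg 4 [183.7°–206.5°] cycloidal, h=18: full span → s += 18 → s = 89.0000
seg 5 [206.5°–360°] cycloidal, h=12: θ=323.4° here. β=116.9, B=153.5. 12·(0.7616 − sin(2π·0.7616)/(2π)) = 11.0436 → s = 100.0436

100.0436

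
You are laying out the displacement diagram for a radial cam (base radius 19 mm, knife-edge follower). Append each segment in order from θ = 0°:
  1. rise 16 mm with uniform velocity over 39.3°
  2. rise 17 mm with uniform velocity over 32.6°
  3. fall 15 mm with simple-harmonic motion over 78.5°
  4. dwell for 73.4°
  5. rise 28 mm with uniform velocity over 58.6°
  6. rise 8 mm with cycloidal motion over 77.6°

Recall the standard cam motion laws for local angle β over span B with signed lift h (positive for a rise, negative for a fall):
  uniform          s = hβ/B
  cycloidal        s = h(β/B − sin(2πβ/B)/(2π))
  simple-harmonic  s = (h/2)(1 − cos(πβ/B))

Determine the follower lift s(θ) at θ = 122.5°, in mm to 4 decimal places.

seg 1 [0°–39.3°] uniform, h=16: full span → s += 16 → s = 16.0000
seg 2 [39.3°–71.9°] uniform, h=17: full span → s += 17 → s = 33.0000
seg 3 [71.9°–150.4°] simple-harmonic, h=-15: θ=122.5° here. β=50.6, B=78.5. -15/2·(1 − cos(π·0.6446)) = -10.7908 → s = 22.2092

22.2092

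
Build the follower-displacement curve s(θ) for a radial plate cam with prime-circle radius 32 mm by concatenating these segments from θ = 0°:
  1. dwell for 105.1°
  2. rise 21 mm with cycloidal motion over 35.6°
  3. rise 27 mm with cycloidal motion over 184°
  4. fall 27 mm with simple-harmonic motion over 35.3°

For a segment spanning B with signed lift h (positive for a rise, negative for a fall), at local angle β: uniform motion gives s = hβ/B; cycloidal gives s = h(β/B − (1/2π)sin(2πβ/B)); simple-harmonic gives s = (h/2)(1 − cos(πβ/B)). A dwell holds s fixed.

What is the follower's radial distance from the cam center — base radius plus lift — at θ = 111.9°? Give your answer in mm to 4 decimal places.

seg 1 [0°–105.1°] dwell: s stays 0.0000
seg 2 [105.1°–140.7°] cycloidal, h=21: θ=111.9° here. β=6.8, B=35.6. 21·(0.1910 − sin(2π·0.1910)/(2π)) = 0.8959 → s = 0.8959
radial distance = base radius + s = 32 + 0.8959 = 32.8959

32.8959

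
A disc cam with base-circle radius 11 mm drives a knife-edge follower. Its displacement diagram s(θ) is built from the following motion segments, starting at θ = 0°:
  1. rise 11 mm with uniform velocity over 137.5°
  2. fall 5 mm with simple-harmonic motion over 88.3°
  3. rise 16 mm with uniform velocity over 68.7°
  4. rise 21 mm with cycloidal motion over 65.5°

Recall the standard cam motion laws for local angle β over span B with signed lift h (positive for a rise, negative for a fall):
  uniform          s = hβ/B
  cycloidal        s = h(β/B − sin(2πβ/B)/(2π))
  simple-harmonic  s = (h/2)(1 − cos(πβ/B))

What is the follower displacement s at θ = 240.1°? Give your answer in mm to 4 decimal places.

seg 1 [0°–137.5°] uniform, h=11: full span → s += 11 → s = 11.0000
seg 2 [137.5°–225.8°] simple-harmonic, h=-5: full span → s += -5 → s = 6.0000
seg 3 [225.8°–294.5°] uniform, h=16: θ=240.1° here. β=14.3, B=68.7. 16·14.3/68.7 = 3.3304 → s = 9.3304

9.3304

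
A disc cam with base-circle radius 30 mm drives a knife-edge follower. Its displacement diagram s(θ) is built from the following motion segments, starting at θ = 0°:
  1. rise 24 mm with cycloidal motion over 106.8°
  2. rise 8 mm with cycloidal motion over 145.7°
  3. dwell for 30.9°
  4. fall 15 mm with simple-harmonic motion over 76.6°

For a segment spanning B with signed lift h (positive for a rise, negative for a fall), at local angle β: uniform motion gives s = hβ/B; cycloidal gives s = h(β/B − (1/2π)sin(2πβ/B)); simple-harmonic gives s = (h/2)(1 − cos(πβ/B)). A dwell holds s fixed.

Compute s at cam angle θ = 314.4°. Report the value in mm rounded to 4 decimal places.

seg 1 [0°–106.8°] cycloidal, h=24: full span → s += 24 → s = 24.0000
seg 2 [106.8°–252.5°] cycloidal, h=8: full span → s += 8 → s = 32.0000
seg 3 [252.5°–283.4°] dwell: s stays 32.0000
seg 4 [283.4°–360°] simple-harmonic, h=-15: θ=314.4° here. β=31, B=76.6. -15/2·(1 − cos(π·0.4047)) = -5.2879 → s = 26.7121

26.7121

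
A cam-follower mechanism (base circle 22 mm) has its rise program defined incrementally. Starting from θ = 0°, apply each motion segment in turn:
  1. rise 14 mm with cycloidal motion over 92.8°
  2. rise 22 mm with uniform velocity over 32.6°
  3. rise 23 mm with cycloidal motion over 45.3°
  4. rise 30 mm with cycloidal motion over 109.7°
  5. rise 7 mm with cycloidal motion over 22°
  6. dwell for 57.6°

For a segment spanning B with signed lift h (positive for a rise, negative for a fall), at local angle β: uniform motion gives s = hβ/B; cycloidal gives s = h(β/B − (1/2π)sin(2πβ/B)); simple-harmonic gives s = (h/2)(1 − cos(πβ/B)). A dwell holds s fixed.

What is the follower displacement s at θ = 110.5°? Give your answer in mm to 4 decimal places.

seg 1 [0°–92.8°] cycloidal, h=14: full span → s += 14 → s = 14.0000
seg 2 [92.8°–125.4°] uniform, h=22: θ=110.5° here. β=17.7, B=32.6. 22·17.7/32.6 = 11.9448 → s = 25.9448

25.9448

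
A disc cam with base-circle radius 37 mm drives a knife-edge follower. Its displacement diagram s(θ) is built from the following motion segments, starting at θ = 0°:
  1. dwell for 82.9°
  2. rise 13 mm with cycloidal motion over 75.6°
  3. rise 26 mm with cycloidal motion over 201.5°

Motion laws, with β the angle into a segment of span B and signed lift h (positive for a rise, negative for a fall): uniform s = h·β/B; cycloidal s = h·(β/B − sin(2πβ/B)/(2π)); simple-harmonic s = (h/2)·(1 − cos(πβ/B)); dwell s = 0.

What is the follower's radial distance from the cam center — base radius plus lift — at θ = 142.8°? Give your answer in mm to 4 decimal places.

seg 1 [0°–82.9°] dwell: s stays 0.0000
seg 2 [82.9°–158.5°] cycloidal, h=13: θ=142.8° here. β=59.9, B=75.6. 13·(0.7923 − sin(2π·0.7923)/(2π)) = 12.2965 → s = 12.2965
radial distance = base radius + s = 37 + 12.2965 = 49.2965

49.2965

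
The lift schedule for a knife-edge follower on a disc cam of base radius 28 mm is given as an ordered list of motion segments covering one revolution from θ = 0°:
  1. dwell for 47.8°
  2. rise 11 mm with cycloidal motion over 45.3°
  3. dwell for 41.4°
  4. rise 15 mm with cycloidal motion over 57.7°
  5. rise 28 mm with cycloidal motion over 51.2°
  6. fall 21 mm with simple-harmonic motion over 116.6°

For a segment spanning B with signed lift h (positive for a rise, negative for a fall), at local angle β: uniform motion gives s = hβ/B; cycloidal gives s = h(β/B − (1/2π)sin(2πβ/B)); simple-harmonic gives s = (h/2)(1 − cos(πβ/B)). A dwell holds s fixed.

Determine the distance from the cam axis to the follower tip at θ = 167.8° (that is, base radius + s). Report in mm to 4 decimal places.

seg 1 [0°–47.8°] dwell: s stays 0.0000
seg 2 [47.8°–93.1°] cycloidal, h=11: full span → s += 11 → s = 11.0000
seg 3 [93.1°–134.5°] dwell: s stays 11.0000
seg 4 [134.5°–192.2°] cycloidal, h=15: θ=167.8° here. β=33.3, B=57.7. 15·(0.5771 − sin(2π·0.5771)/(2π)) = 9.7689 → s = 20.7689
radial distance = base radius + s = 28 + 20.7689 = 48.7689

48.7689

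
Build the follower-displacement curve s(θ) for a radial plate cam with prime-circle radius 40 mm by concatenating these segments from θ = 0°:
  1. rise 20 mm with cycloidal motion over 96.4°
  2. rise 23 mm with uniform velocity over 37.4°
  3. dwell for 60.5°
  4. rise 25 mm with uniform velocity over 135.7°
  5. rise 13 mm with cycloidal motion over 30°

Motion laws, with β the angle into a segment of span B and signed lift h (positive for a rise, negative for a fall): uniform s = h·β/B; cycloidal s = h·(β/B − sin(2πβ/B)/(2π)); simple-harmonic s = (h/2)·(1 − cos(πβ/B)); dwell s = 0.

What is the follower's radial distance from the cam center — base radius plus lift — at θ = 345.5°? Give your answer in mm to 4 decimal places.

seg 1 [0°–96.4°] cycloidal, h=20: full span → s += 20 → s = 20.0000
seg 2 [96.4°–133.8°] uniform, h=23: full span → s += 23 → s = 43.0000
seg 3 [133.8°–194.3°] dwell: s stays 43.0000
seg 4 [194.3°–330°] uniform, h=25: full span → s += 25 → s = 68.0000
seg 5 [330°–360°] cycloidal, h=13: θ=345.5° here. β=15.5, B=30. 13·(0.5167 − sin(2π·0.5167)/(2π)) = 6.9329 → s = 74.9329
radial distance = base radius + s = 40 + 74.9329 = 114.9329

114.9329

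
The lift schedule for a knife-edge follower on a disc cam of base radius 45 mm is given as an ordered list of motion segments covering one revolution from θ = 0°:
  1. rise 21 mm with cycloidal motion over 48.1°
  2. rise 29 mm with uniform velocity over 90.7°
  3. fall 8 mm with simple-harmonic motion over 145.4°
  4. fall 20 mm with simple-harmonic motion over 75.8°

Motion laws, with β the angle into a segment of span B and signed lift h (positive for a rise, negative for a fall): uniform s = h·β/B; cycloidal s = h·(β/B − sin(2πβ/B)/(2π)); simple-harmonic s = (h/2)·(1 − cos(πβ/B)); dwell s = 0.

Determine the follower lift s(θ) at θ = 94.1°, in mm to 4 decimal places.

seg 1 [0°–48.1°] cycloidal, h=21: full span → s += 21 → s = 21.0000
seg 2 [48.1°–138.8°] uniform, h=29: θ=94.1° here. β=46, B=90.7. 29·46/90.7 = 14.7078 → s = 35.7078

35.7078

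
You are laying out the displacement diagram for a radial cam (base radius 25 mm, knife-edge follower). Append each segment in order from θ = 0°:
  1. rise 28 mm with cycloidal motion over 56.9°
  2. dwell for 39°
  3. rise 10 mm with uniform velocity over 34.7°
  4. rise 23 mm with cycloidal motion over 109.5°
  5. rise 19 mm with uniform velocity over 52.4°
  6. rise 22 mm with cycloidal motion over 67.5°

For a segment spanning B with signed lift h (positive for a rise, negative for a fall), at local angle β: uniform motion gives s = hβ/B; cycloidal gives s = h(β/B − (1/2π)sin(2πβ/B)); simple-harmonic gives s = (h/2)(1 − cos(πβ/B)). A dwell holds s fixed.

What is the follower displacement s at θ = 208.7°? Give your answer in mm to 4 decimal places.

seg 1 [0°–56.9°] cycloidal, h=28: full span → s += 28 → s = 28.0000
seg 2 [56.9°–95.9°] dwell: s stays 28.0000
seg 3 [95.9°–130.6°] uniform, h=10: full span → s += 10 → s = 38.0000
seg 4 [130.6°–240.1°] cycloidal, h=23: θ=208.7° here. β=78.1, B=109.5. 23·(0.7132 − sin(2π·0.7132)/(2π)) = 19.9679 → s = 57.9679

57.9679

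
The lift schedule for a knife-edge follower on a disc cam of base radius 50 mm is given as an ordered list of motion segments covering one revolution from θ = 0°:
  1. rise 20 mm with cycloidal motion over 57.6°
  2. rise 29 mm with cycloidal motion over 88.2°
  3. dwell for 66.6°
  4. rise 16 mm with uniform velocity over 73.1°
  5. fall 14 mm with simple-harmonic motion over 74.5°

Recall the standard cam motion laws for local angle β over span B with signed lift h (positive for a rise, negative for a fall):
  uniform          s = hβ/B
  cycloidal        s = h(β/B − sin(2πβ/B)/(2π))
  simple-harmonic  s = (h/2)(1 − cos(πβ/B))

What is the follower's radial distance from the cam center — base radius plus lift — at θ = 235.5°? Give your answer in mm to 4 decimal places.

seg 1 [0°–57.6°] cycloidal, h=20: full span → s += 20 → s = 20.0000
seg 2 [57.6°–145.8°] cycloidal, h=29: full span → s += 29 → s = 49.0000
seg 3 [145.8°–212.4°] dwell: s stays 49.0000
seg 4 [212.4°–285.5°] uniform, h=16: θ=235.5° here. β=23.1, B=73.1. 16·23.1/73.1 = 5.0561 → s = 54.0561
radial distance = base radius + s = 50 + 54.0561 = 104.0561

104.0561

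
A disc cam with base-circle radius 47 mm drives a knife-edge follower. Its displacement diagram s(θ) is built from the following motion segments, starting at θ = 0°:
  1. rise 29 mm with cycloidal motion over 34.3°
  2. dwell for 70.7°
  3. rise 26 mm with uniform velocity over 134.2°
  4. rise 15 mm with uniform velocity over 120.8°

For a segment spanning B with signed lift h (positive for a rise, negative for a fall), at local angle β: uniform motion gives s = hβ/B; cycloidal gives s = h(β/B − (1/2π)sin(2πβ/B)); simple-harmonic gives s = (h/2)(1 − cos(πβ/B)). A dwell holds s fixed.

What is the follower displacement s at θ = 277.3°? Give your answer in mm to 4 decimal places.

seg 1 [0°–34.3°] cycloidal, h=29: full span → s += 29 → s = 29.0000
seg 2 [34.3°–105°] dwell: s stays 29.0000
seg 3 [105°–239.2°] uniform, h=26: full span → s += 26 → s = 55.0000
seg 4 [239.2°–360°] uniform, h=15: θ=277.3° here. β=38.1, B=120.8. 15·38.1/120.8 = 4.7310 → s = 59.7310

59.7310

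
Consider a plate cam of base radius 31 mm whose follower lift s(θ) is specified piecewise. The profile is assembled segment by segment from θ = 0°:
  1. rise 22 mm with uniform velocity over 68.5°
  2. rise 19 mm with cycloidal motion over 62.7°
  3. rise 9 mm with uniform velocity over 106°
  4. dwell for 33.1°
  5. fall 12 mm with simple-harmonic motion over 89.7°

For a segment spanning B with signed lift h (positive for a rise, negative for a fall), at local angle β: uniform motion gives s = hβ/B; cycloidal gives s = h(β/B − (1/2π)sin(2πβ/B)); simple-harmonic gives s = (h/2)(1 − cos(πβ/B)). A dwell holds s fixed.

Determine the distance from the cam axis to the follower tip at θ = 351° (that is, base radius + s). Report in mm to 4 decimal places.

seg 1 [0°–68.5°] uniform, h=22: full span → s += 22 → s = 22.0000
seg 2 [68.5°–131.2°] cycloidal, h=19: full span → s += 19 → s = 41.0000
seg 3 [131.2°–237.2°] uniform, h=9: full span → s += 9 → s = 50.0000
seg 4 [237.2°–270.3°] dwell: s stays 50.0000
seg 5 [270.3°–360°] simple-harmonic, h=-12: θ=351° here. β=80.7, B=89.7. -12/2·(1 − cos(π·0.8997)) = -11.7044 → s = 38.2956
radial distance = base radius + s = 31 + 38.2956 = 69.2956

69.2956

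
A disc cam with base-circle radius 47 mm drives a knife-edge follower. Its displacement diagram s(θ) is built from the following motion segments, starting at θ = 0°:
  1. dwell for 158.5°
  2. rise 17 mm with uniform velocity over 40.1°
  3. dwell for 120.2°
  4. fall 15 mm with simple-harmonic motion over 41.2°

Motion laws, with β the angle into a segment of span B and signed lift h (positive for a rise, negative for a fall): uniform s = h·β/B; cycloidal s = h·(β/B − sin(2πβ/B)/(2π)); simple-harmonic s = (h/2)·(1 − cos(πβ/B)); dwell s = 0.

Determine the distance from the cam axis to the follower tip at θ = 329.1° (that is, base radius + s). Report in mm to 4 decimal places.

seg 1 [0°–158.5°] dwell: s stays 0.0000
seg 2 [158.5°–198.6°] uniform, h=17: full span → s += 17 → s = 17.0000
seg 3 [198.6°–318.8°] dwell: s stays 17.0000
seg 4 [318.8°–360°] simple-harmonic, h=-15: θ=329.1° here. β=10.3, B=41.2. -15/2·(1 − cos(π·0.2500)) = -2.1967 → s = 14.8033
radial distance = base radius + s = 47 + 14.8033 = 61.8033

61.8033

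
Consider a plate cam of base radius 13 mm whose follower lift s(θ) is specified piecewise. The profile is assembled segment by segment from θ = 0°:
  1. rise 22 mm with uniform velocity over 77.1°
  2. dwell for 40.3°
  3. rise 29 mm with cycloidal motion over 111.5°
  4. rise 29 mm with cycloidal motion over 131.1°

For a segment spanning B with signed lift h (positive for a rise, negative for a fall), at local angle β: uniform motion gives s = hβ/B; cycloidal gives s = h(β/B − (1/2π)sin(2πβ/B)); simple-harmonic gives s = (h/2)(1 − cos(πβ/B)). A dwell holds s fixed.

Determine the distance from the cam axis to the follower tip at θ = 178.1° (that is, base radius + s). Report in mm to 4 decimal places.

seg 1 [0°–77.1°] uniform, h=22: full span → s += 22 → s = 22.0000
seg 2 [77.1°–117.4°] dwell: s stays 22.0000
seg 3 [117.4°–228.9°] cycloidal, h=29: θ=178.1° here. β=60.7, B=111.5. 29·(0.5444 − sin(2π·0.5444)/(2π)) = 17.0583 → s = 39.0583
radial distance = base radius + s = 13 + 39.0583 = 52.0583

52.0583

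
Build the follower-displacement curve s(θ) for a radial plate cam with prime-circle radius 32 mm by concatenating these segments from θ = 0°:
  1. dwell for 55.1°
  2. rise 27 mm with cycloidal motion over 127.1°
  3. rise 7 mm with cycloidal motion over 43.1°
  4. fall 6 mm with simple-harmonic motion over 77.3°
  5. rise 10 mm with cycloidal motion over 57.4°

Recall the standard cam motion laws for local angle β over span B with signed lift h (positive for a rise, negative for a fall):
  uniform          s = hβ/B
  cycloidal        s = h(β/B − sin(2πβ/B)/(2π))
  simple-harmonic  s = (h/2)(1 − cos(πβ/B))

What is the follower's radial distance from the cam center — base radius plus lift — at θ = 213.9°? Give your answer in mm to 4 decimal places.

seg 1 [0°–55.1°] dwell: s stays 0.0000
seg 2 [55.1°–182.2°] cycloidal, h=27: full span → s += 27 → s = 27.0000
seg 3 [182.2°–225.3°] cycloidal, h=7: θ=213.9° here. β=31.7, B=43.1. 7·(0.7355 − sin(2π·0.7355)/(2π)) = 6.2580 → s = 33.2580
radial distance = base radius + s = 32 + 33.2580 = 65.2580

65.2580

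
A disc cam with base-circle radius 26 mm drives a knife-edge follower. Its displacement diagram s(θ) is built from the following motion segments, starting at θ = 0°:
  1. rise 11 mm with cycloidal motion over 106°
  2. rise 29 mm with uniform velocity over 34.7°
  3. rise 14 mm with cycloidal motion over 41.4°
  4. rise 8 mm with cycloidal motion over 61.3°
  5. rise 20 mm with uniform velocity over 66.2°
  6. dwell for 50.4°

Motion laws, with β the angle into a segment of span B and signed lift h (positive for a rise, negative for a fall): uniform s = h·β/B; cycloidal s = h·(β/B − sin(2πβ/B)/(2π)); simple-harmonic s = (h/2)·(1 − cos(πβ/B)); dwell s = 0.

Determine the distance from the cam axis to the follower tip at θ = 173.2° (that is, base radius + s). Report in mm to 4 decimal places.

seg 1 [0°–106°] cycloidal, h=11: full span → s += 11 → s = 11.0000
seg 2 [106°–140.7°] uniform, h=29: full span → s += 29 → s = 40.0000
seg 3 [140.7°–182.1°] cycloidal, h=14: θ=173.2° here. β=32.5, B=41.4. 14·(0.7850 − sin(2π·0.7850)/(2π)) = 13.1648 → s = 53.1648
radial distance = base radius + s = 26 + 53.1648 = 79.1648

79.1648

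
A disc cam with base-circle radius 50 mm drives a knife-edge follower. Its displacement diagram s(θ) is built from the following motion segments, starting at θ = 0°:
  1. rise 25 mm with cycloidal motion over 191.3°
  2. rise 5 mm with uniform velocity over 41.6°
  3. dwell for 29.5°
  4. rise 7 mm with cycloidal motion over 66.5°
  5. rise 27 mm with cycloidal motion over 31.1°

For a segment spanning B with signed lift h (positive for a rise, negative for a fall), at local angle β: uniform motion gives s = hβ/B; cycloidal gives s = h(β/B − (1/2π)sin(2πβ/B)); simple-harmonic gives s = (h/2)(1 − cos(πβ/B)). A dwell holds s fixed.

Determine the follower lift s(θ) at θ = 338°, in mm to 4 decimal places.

seg 1 [0°–191.3°] cycloidal, h=25: full span → s += 25 → s = 25.0000
seg 2 [191.3°–232.9°] uniform, h=5: full span → s += 5 → s = 30.0000
seg 3 [232.9°–262.4°] dwell: s stays 30.0000
seg 4 [262.4°–328.9°] cycloidal, h=7: full span → s += 7 → s = 37.0000
seg 5 [328.9°–360°] cycloidal, h=27: θ=338° here. β=9.1, B=31.1. 27·(0.2926 − sin(2π·0.2926)/(2π)) = 3.7562 → s = 40.7562

40.7562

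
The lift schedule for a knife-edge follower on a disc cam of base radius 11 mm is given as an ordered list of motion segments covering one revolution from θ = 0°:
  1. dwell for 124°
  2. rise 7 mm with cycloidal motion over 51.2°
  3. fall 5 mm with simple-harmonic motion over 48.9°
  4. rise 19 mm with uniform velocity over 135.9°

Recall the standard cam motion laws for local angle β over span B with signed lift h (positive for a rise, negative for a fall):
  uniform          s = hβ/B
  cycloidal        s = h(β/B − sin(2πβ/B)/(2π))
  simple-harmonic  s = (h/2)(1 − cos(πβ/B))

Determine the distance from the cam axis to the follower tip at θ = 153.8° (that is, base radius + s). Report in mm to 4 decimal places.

seg 1 [0°–124°] dwell: s stays 0.0000
seg 2 [124°–175.2°] cycloidal, h=7: θ=153.8° here. β=29.8, B=51.2. 7·(0.5820 − sin(2π·0.5820)/(2π)) = 4.6233 → s = 4.6233
radial distance = base radius + s = 11 + 4.6233 = 15.6233

15.6233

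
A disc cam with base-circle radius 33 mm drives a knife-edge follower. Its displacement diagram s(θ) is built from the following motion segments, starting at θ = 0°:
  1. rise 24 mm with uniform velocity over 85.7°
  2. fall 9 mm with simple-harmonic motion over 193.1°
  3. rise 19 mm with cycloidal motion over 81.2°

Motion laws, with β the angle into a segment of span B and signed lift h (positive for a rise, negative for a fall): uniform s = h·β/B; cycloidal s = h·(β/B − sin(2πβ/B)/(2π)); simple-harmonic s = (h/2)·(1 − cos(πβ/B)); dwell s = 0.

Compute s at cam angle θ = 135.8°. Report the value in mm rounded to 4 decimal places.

seg 1 [0°–85.7°] uniform, h=24: full span → s += 24 → s = 24.0000
seg 2 [85.7°–278.8°] simple-harmonic, h=-9: θ=135.8° here. β=50.1, B=193.1. -9/2·(1 − cos(π·0.2595)) = -1.4139 → s = 22.5861

22.5861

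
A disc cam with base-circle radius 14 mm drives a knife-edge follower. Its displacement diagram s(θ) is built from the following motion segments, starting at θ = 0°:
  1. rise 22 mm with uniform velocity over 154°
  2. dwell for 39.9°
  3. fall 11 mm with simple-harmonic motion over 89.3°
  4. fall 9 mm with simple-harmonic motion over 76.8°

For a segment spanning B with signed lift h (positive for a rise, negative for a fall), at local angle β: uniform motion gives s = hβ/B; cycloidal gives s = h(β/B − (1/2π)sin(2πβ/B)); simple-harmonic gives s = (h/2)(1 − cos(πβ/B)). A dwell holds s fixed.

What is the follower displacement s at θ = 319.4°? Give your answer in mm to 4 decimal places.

seg 1 [0°–154°] uniform, h=22: full span → s += 22 → s = 22.0000
seg 2 [154°–193.9°] dwell: s stays 22.0000
seg 3 [193.9°–283.2°] simple-harmonic, h=-11: full span → s += -11 → s = 11.0000
seg 4 [283.2°–360°] simple-harmonic, h=-9: θ=319.4° here. β=36.2, B=76.8. -9/2·(1 − cos(π·0.4714)) = -4.0956 → s = 6.9044

6.9044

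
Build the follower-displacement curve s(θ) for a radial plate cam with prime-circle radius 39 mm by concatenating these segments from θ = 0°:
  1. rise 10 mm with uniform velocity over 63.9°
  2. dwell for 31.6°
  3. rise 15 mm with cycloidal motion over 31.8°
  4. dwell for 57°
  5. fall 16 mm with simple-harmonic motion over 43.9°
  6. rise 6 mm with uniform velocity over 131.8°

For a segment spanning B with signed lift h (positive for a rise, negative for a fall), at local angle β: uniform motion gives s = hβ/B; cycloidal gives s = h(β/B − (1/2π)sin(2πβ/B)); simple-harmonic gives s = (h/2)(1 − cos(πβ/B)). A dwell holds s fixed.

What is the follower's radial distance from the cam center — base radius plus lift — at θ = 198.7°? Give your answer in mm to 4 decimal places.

seg 1 [0°–63.9°] uniform, h=10: full span → s += 10 → s = 10.0000
seg 2 [63.9°–95.5°] dwell: s stays 10.0000
seg 3 [95.5°–127.3°] cycloidal, h=15: full span → s += 15 → s = 25.0000
seg 4 [127.3°–184.3°] dwell: s stays 25.0000
seg 5 [184.3°–228.2°] simple-harmonic, h=-16: θ=198.7° here. β=14.4, B=43.9. -16/2·(1 − cos(π·0.3280)) = -3.8849 → s = 21.1151
radial distance = base radius + s = 39 + 21.1151 = 60.1151

60.1151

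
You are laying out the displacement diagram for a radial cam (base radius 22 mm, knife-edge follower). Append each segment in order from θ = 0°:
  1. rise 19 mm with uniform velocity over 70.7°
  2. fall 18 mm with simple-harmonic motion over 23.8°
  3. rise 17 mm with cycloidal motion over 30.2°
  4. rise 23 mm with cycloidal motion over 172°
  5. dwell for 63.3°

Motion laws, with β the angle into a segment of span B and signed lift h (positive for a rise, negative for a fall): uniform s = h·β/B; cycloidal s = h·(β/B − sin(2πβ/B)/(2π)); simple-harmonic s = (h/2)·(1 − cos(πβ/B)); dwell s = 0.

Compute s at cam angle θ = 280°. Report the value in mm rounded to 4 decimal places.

seg 1 [0°–70.7°] uniform, h=19: full span → s += 19 → s = 19.0000
seg 2 [70.7°–94.5°] simple-harmonic, h=-18: full span → s += -18 → s = 1.0000
seg 3 [94.5°–124.7°] cycloidal, h=17: full span → s += 17 → s = 18.0000
seg 4 [124.7°–296.7°] cycloidal, h=23: θ=280° here. β=155.3, B=172. 23·(0.9029 − sin(2π·0.9029)/(2π)) = 22.8640 → s = 40.8640

40.8640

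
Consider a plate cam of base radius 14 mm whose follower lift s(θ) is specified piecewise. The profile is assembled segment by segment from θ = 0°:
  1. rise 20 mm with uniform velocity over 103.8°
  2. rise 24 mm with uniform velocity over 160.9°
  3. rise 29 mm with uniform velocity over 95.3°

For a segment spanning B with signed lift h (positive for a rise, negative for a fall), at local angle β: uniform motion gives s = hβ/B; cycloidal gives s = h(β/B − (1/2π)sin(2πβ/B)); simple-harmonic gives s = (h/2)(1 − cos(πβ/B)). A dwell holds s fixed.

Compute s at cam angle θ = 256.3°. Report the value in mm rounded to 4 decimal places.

seg 1 [0°–103.8°] uniform, h=20: full span → s += 20 → s = 20.0000
seg 2 [103.8°–264.7°] uniform, h=24: θ=256.3° here. β=152.5, B=160.9. 24·152.5/160.9 = 22.7470 → s = 42.7470

42.7470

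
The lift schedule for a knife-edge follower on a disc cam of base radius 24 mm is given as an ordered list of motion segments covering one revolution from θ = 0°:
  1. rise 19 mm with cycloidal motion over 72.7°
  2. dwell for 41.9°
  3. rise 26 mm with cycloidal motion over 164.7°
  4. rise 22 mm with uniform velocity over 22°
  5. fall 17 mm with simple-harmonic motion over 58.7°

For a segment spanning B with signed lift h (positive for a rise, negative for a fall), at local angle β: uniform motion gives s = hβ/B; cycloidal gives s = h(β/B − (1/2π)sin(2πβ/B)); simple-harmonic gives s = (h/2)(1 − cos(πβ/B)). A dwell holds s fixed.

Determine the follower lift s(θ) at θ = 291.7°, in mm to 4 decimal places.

seg 1 [0°–72.7°] cycloidal, h=19: full span → s += 19 → s = 19.0000
seg 2 [72.7°–114.6°] dwell: s stays 19.0000
seg 3 [114.6°–279.3°] cycloidal, h=26: full span → s += 26 → s = 45.0000
seg 4 [279.3°–301.3°] uniform, h=22: θ=291.7° here. β=12.4, B=22. 22·12.4/22 = 12.4000 → s = 57.4000

57.4000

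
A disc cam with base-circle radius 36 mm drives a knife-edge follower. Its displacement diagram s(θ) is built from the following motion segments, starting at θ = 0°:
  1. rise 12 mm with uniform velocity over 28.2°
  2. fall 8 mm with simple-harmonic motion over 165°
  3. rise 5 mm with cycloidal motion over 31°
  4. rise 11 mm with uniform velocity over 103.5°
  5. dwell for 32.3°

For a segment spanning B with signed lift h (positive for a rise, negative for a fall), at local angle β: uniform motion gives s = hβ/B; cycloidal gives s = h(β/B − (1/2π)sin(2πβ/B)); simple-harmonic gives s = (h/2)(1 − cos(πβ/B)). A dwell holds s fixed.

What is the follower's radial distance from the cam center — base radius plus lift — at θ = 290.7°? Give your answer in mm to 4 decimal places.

seg 1 [0°–28.2°] uniform, h=12: full span → s += 12 → s = 12.0000
seg 2 [28.2°–193.2°] simple-harmonic, h=-8: full span → s += -8 → s = 4.0000
seg 3 [193.2°–224.2°] cycloidal, h=5: full span → s += 5 → s = 9.0000
seg 4 [224.2°–327.7°] uniform, h=11: θ=290.7° here. β=66.5, B=103.5. 11·66.5/103.5 = 7.0676 → s = 16.0676
radial distance = base radius + s = 36 + 16.0676 = 52.0676

52.0676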